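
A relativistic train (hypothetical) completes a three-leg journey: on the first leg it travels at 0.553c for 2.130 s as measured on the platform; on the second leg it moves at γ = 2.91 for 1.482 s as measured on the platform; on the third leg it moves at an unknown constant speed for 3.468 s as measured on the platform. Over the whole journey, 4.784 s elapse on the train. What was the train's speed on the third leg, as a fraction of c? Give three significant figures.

β = 0.693

Leg 1: γ = 1/√(1 − 0.553²) = 1/√0.6942 = 1.200; τ_1 = 2.130/1.200 = 1.775 s.
Leg 2: γ = 2.91; τ_2 = 1.482/2.910 = 0.5093 s.
Leg 3: speed unknown; τ_3 = 3.468/γ_3.
Total proper time: 1.775 + 0.5093 + τ_3 = 4.784, so τ_3 = 4.784 − 2.284 = 2.500 s.
γ_3 = 3.468/2.500 = 1.387; β = √(1 − 1/γ²) = √0.4803.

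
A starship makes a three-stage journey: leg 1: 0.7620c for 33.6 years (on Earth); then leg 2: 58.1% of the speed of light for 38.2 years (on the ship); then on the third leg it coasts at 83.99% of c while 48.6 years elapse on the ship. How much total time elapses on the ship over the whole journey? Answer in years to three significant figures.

Leg 1: γ = 1/√(1 − 0.7620²) = 1/√0.4194 = 1.544; τ_1 = 33.6/1.544 = 21.76 years.
Leg 2: 38.2 years is already measured on the ship.
Leg 3: 48.6 years is already measured on the ship.
Total: 21.76 + 38.20 + 48.60 years.

τ = 109 years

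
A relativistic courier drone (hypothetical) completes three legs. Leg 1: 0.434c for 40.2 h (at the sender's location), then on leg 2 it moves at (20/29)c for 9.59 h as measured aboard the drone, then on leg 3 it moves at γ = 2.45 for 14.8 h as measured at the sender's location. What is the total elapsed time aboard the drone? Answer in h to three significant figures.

Leg 1: γ = 1/√(1 − 0.434²) = 1/√0.8116 = 1.110; τ_1 = 40.2/1.110 = 36.22 h.
Leg 2: 9.59 h is already measured aboard the drone.
Leg 3: γ = 2.45; τ_3 = 14.8/2.450 = 6.041 h.
Total: 36.22 + 9.590 + 6.041 h.

τ = 51.8 h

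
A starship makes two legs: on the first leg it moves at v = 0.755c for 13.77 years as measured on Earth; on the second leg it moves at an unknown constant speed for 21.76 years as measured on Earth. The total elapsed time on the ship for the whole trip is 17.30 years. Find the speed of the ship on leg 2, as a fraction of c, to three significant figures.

β = 0.925

Leg 1: γ = 1/√(1 − 0.755²) = 1/√0.4300 = 1.525; τ_1 = 13.77/1.525 = 9.029 years.
Leg 2: speed unknown; τ_2 = 21.76/γ_2.
Total proper time: 9.029 + τ_2 = 17.30, so τ_2 = 17.30 − 9.029 = 8.271 years.
γ_2 = 21.76/8.271 = 2.631; β = √(1 − 1/γ²) = √0.8555.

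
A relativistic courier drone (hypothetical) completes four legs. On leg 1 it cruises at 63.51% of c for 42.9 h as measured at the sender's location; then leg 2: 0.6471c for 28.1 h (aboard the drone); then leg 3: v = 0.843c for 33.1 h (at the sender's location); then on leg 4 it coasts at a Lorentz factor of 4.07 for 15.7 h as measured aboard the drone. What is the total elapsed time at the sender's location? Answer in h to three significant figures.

Leg 1: 42.9 h is already measured at the sender's location.
Leg 2: γ = 1/√(1 − 0.6471²) = 1/√0.5813 = 1.312; Δt_2 = 1.312 × 28.1 = 36.86 h.
Leg 3: 33.1 h is already measured at the sender's location.
Leg 4: γ = 4.07; Δt_4 = 4.070 × 15.7 = 63.90 h.
Total: 42.90 + 36.86 + 33.10 + 63.90 h.

Δt = 177 h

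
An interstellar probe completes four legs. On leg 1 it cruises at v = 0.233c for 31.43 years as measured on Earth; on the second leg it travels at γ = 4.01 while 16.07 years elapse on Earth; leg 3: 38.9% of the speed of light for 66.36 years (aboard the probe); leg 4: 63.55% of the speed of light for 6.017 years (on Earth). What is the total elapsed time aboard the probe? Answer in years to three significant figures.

Leg 1: γ = 1/√(1 − 0.233²) = 1/√0.9457 = 1.028; τ_1 = 31.43/1.028 = 30.56 years.
Leg 2: γ = 4.01; τ_2 = 16.07/4.010 = 4.007 years.
Leg 3: 66.36 years is already measured aboard the probe.
Leg 4: β = 0.6355; γ = 1/√(1 − 0.6355²) = 1/√0.5961 = 1.295; τ_4 = 6.017/1.295 = 4.646 years.
Total: 30.56 + 4.007 + 66.36 + 4.646 years.

τ = 106 years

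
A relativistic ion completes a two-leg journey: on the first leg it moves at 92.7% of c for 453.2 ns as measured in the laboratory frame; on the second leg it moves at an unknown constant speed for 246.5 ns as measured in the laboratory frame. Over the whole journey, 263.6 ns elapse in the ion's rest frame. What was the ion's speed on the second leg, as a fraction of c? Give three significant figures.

Leg 1: β = 0.927; γ = 1/√(1 − 0.927²) = 1/√0.1407 = 2.666; τ_1 = 453.2/2.666 = 170.0 ns.
Leg 2: speed unknown; τ_2 = 246.5/γ_2.
Total proper time: 170.0 + τ_2 = 263.6, so τ_2 = 263.6 − 170.0 = 93.62 ns.
γ_2 = 246.5/93.62 = 2.633; β = √(1 − 1/γ²) = √0.8557.

β = 0.925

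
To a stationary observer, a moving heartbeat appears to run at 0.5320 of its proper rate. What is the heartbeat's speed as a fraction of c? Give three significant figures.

Rate ratio = 1/γ, so γ = 1/0.5320 = 1.880.
β = √(1 − 1/γ²) = √(1 − 0.5320²) = √0.7170

β = 0.847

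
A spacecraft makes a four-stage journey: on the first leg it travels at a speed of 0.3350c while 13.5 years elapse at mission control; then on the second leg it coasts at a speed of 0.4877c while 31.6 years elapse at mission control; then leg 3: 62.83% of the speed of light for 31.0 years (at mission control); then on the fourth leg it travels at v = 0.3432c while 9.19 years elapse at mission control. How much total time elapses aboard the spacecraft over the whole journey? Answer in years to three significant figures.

τ = 73.1 years

Leg 1: γ = 1/√(1 − 0.3350²) = 1/√0.8878 = 1.061; τ_1 = 13.5/1.061 = 12.72 years.
Leg 2: γ = 1/√(1 − 0.4877²) = 1/√0.7621 = 1.145; τ_2 = 31.6/1.145 = 27.59 years.
Leg 3: β = 0.6283; γ = 1/√(1 − 0.6283²) = 1/√0.6052 = 1.285; τ_3 = 31.0/1.285 = 24.12 years.
Leg 4: γ = 1/√(1 − 0.3432²) = 1/√0.8822 = 1.065; τ_4 = 9.19/1.065 = 8.632 years.
Total: 12.72 + 27.59 + 24.12 + 8.632 years.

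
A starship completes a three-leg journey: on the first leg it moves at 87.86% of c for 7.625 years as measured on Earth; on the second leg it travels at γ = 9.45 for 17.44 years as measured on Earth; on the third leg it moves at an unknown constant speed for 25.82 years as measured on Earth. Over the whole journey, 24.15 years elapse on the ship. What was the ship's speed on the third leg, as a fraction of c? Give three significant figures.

β = 0.691

Leg 1: β = 0.8786; γ = 1/√(1 − 0.8786²) = 1/√0.2281 = 2.094; τ_1 = 7.625/2.094 = 3.641 years.
Leg 2: γ = 9.45; τ_2 = 17.44/9.450 = 1.846 years.
Leg 3: speed unknown; τ_3 = 25.82/γ_3.
Total proper time: 3.641 + 1.846 + τ_3 = 24.15, so τ_3 = 24.15 − 5.487 = 18.66 years.
γ_3 = 25.82/18.66 = 1.383; β = √(1 − 1/γ²) = √0.4775.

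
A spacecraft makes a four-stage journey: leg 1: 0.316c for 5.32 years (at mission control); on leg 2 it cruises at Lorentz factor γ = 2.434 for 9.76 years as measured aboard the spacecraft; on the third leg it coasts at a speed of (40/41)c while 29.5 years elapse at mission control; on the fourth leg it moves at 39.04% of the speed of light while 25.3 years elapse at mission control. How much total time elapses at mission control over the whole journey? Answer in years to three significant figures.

Leg 1: 5.32 years is already measured at mission control.
Leg 2: γ = 2.434; Δt_2 = 2.434 × 9.76 = 23.76 years.
Leg 3: 29.5 years is already measured at mission control.
Leg 4: 25.3 years is already measured at mission control.
Total: 5.320 + 23.76 + 29.50 + 25.30 years.

Δt = 83.9 years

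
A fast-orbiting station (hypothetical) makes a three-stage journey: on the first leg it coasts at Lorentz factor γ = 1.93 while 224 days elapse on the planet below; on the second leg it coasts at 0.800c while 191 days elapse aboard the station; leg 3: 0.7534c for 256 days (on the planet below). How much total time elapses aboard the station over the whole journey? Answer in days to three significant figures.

Leg 1: γ = 1.93; τ_1 = 224/1.930 = 116.1 days.
Leg 2: 191 days is already measured aboard the station.
Leg 3: γ = 1/√(1 − 0.7534²) = 1/√0.4324 = 1.521; τ_3 = 256/1.521 = 168.3 days.
Total: 116.1 + 191.0 + 168.3 days.

τ = 475 days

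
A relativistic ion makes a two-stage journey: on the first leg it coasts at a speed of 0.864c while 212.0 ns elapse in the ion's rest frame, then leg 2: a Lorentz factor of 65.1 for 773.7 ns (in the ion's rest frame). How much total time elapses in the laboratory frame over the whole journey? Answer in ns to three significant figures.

Δt = 5.08×10⁴ ns

Leg 1: γ = 1/√(1 − 0.864²) = 1/√0.2535 = 1.986; Δt_1 = 1.986 × 212.0 = 421.1 ns.
Leg 2: γ = 65.1; Δt_2 = 65.10 × 773.7 = 5.037×10⁴ ns.
Total: 421.1 + 5.037×10⁴ ns.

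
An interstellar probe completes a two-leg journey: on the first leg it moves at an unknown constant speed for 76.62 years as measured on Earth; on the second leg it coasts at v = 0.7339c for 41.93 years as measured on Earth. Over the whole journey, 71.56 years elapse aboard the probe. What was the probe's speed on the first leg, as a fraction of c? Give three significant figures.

Leg 1: speed unknown; τ_1 = 76.62/γ_1.
Leg 2: γ = 1/√(1 − 0.7339²) = 1/√0.4614 = 1.472; τ_2 = 41.93/1.472 = 28.48 years.
Total proper time: τ_1 + 28.48 = 71.56, so τ_1 = 71.56 − 28.48 = 43.08 years.
γ_1 = 76.62/43.08 = 1.779; β = √(1 − 1/γ²) = √0.6839.

β = 0.827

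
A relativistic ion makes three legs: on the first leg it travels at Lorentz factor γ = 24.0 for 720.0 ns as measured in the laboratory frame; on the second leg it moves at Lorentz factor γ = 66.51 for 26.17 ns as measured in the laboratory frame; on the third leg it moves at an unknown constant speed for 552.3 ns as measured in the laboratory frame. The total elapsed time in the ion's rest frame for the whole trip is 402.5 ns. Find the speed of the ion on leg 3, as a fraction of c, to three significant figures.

β = 0.739

Leg 1: γ = 24.0; τ_1 = 720.0/24.00 = 30.00 ns.
Leg 2: γ = 66.51; τ_2 = 26.17/66.51 = 0.3935 ns.
Leg 3: speed unknown; τ_3 = 552.3/γ_3.
Total proper time: 30.00 + 0.3935 + τ_3 = 402.5, so τ_3 = 402.5 − 30.39 = 372.1 ns.
γ_3 = 552.3/372.1 = 1.484; β = √(1 − 1/γ²) = √0.5461.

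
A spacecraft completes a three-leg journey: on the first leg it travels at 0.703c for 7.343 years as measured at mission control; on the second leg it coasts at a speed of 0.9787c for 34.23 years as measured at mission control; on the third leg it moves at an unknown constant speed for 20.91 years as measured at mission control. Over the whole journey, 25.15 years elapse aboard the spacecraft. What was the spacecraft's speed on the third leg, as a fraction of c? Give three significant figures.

Leg 1: γ = 1/√(1 − 0.703²) = 1/√0.5058 = 1.406; τ_1 = 7.343/1.406 = 5.222 years.
Leg 2: γ = 1/√(1 − 0.9787²) = 1/√0.04215 = 4.871; τ_2 = 34.23/4.871 = 7.027 years.
Leg 3: speed unknown; τ_3 = 20.91/γ_3.
Total proper time: 5.222 + 7.027 + τ_3 = 25.15, so τ_3 = 25.15 − 12.25 = 12.90 years.
γ_3 = 20.91/12.90 = 1.621; β = √(1 − 1/γ²) = √0.6194.

β = 0.787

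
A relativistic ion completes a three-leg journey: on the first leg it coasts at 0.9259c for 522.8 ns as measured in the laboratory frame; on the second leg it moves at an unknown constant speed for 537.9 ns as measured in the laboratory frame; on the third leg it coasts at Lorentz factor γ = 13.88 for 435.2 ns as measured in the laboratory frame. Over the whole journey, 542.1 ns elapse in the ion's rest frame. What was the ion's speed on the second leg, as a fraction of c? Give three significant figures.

Leg 1: γ = 1/√(1 − 0.9259²) = 1/√0.1427 = 2.647; τ_1 = 522.8/2.647 = 197.5 ns.
Leg 2: speed unknown; τ_2 = 537.9/γ_2.
Leg 3: γ = 13.88; τ_3 = 435.2/13.88 = 31.35 ns.
Total proper time: 197.5 + τ_2 + 31.35 = 542.1, so τ_2 = 542.1 − 228.9 = 313.2 ns.
γ_2 = 537.9/313.2 = 1.717; β = √(1 − 1/γ²) = √0.6609.

β = 0.813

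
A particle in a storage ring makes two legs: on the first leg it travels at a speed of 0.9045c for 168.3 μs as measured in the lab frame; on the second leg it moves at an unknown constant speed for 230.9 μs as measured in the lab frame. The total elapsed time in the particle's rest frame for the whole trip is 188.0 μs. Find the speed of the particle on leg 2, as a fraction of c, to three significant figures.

β = 0.864

Leg 1: γ = 1/√(1 − 0.9045²) = 1/√0.1819 = 2.345; τ_1 = 168.3/2.345 = 71.78 μs.
Leg 2: speed unknown; τ_2 = 230.9/γ_2.
Total proper time: 71.78 + τ_2 = 188.0, so τ_2 = 188.0 − 71.78 = 116.2 μs.
γ_2 = 230.9/116.2 = 1.987; β = √(1 − 1/γ²) = √0.7466.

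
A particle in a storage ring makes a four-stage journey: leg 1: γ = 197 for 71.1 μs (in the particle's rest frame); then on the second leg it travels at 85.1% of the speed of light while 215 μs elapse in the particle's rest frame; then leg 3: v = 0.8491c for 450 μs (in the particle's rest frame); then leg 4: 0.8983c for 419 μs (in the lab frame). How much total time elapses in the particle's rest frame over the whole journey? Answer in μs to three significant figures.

Leg 1: 71.1 μs is already measured in the particle's rest frame.
Leg 2: 215 μs is already measured in the particle's rest frame.
Leg 3: 450 μs is already measured in the particle's rest frame.
Leg 4: γ = 1/√(1 − 0.8983²) = 1/√0.1931 = 2.276; τ_4 = 419/2.276 = 184.1 μs.
Total: 71.10 + 215.0 + 450.0 + 184.1 μs.

τ = 920 μs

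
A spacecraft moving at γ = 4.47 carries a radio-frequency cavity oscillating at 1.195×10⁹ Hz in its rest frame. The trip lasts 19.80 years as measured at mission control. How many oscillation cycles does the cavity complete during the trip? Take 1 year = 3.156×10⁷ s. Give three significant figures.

γ = 4.47
The oscillator's own cycle count is N = f × τ where τ is the proper time aboard the spacecraft. τ = Δt/γ = 19.80/4.470 = 4.430 years = 1.398×10⁸ s.
N = 1.195×10⁹ × 1.398×10⁸ = 1.671×10¹⁷.

N = 1.67×10¹⁷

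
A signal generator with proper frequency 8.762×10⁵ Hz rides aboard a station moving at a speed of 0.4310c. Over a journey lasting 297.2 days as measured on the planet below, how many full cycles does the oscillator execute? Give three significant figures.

γ = 1/√(1 − 0.4310²) = 1/√0.8142 = 1.108
The oscillator's own cycle count is N = f × τ where τ is the proper time aboard the station. τ = Δt/γ = 297.2/1.108 = 268.2 days = 2.317×10⁷ s.
N = 8.762×10⁵ × 2.317×10⁷ = 2.030×10¹³.

N = 2.03×10¹³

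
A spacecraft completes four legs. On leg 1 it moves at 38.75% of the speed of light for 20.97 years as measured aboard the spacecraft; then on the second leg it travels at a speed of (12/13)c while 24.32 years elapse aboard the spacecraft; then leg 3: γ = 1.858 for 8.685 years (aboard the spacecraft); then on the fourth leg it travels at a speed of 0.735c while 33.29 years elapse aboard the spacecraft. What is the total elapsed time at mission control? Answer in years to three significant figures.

Leg 1: β = 0.3875; γ = 1/√(1 − 0.3875²) = 1/√0.8498 = 1.085; Δt_1 = 1.085 × 20.97 = 22.75 years.
Leg 2: γ = 1/√(1 − (12/13)²) = 13/5 = 2.600; Δt_2 = 2.600 × 24.32 = 63.23 years.
Leg 3: γ = 1.858; Δt_3 = 1.858 × 8.685 = 16.14 years.
Leg 4: γ = 1/√(1 − 0.735²) = 1/√0.4598 = 1.475; Δt_4 = 1.475 × 33.29 = 49.10 years.
Total: 22.75 + 63.23 + 16.14 + 49.10 years.

Δt = 151 years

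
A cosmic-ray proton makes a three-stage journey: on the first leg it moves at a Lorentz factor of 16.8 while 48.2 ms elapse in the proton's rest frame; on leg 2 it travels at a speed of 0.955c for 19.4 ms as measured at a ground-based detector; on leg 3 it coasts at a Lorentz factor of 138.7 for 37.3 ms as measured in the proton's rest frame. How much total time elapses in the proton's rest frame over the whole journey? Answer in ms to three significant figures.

τ = 91.3 ms

Leg 1: 48.2 ms is already measured in the proton's rest frame.
Leg 2: γ = 1/√(1 − 0.955²) = 1/√0.08798 = 3.371; τ_2 = 19.4/3.371 = 5.754 ms.
Leg 3: 37.3 ms is already measured in the proton's rest frame.
Total: 48.20 + 5.754 + 37.30 ms.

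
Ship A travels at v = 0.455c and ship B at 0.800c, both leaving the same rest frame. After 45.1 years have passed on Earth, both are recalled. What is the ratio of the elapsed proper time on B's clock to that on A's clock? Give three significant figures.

τ_B/τ_A = 0.674

A: γ = 1/√(1 − 0.455²) = 1/√0.7930 = 1.123. B: γ = 1/√(1 − 0.800²) = 5/3 ≈ 1.667.
τ_A/τ_B = γ_B/γ_A = 1.667/1.123 = 1.484, so τ_B/τ_A = 0.6738.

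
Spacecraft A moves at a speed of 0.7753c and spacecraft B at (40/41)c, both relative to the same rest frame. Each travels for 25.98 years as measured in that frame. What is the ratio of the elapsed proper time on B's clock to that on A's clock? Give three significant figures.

A: γ = 1/√(1 − 0.7753²) = 1/√0.3989 = 1.583. B: γ = 1/√(1 − (40/41)²) = 41/9 ≈ 4.556.
τ_A/τ_B = γ_B/γ_A = 4.556/1.583 = 2.877, so τ_B/τ_A = 0.3476.

τ_B/τ_A = 0.348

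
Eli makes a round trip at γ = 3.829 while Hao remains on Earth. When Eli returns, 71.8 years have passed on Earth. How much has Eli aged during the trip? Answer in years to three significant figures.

γ = 3.829
Eli's clock measures proper time along the trip: τ = Δt/γ = 71.8/3.829 years.

τ = 18.8 years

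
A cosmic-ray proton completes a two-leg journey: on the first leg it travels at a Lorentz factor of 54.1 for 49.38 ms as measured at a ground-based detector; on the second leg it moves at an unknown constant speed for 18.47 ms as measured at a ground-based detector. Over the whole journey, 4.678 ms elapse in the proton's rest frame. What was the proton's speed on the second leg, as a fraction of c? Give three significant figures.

β = 0.979

Leg 1: γ = 54.1; τ_1 = 49.38/54.10 = 0.9128 ms.
Leg 2: speed unknown; τ_2 = 18.47/γ_2.
Total proper time: 0.9128 + τ_2 = 4.678, so τ_2 = 4.678 − 0.9128 = 3.765 ms.
γ_2 = 18.47/3.765 = 4.905; β = √(1 − 1/γ²) = √0.9584.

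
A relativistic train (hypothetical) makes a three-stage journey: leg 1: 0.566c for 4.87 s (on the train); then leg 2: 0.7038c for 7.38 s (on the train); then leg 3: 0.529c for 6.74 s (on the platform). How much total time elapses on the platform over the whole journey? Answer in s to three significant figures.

Leg 1: γ = 1/√(1 − 0.566²) = 1/√0.6796 = 1.213; Δt_1 = 1.213 × 4.87 = 5.907 s.
Leg 2: γ = 1/√(1 − 0.7038²) = 1/√0.5047 = 1.408; Δt_2 = 1.408 × 7.38 = 10.39 s.
Leg 3: 6.74 s is already measured on the platform.
Total: 5.907 + 10.39 + 6.740 s.

Δt = 23.0 s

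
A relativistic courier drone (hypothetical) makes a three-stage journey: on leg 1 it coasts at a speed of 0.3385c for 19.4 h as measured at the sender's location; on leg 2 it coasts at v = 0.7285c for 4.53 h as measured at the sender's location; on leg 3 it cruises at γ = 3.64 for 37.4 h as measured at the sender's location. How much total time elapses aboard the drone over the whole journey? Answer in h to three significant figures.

τ = 31.6 h

Leg 1: γ = 1/√(1 − 0.3385²) = 1/√0.8854 = 1.063; τ_1 = 19.4/1.063 = 18.25 h.
Leg 2: γ = 1/√(1 − 0.7285²) = 1/√0.4693 = 1.460; τ_2 = 4.53/1.460 = 3.103 h.
Leg 3: γ = 3.64; τ_3 = 37.4/3.640 = 10.27 h.
Total: 18.25 + 3.103 + 10.27 h.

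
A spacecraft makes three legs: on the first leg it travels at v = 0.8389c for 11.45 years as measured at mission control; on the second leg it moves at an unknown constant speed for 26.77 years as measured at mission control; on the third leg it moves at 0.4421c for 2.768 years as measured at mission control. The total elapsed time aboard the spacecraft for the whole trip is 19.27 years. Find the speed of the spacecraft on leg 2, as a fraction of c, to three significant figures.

β = 0.919

Leg 1: γ = 1/√(1 − 0.8389²) = 1/√0.2962 = 1.837; τ_1 = 11.45/1.837 = 6.232 years.
Leg 2: speed unknown; τ_2 = 26.77/γ_2.
Leg 3: γ = 1/√(1 − 0.4421²) = 1/√0.8045 = 1.115; τ_3 = 2.768/1.115 = 2.483 years.
Total proper time: 6.232 + τ_2 + 2.483 = 19.27, so τ_2 = 19.27 − 8.715 = 10.56 years.
γ_2 = 26.77/10.56 = 2.536; β = √(1 − 1/γ²) = √0.8445.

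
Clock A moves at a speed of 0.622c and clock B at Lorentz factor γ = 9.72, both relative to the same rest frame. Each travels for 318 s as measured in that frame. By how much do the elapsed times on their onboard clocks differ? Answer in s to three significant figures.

A: γ = 1/√(1 − 0.622²) = 1/√0.6131 = 1.277; τ_A = 318/1.277 = 249.0 s.
B: γ = 9.72; τ_B = 318/9.720 = 32.72 s.

|τ_A − τ_B| = 216 s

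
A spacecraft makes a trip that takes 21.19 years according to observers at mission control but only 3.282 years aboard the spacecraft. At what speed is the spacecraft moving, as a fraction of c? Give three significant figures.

The proper time is measured aboard the spacecraft (both events occur at the spacecraft's location); Δt is measured at mission control. γ = Δt/τ = 21.19/3.282 = 6.456.
β = √(1 − 1/γ²) = √(1 − 0.02399) = √0.9760

β = 0.988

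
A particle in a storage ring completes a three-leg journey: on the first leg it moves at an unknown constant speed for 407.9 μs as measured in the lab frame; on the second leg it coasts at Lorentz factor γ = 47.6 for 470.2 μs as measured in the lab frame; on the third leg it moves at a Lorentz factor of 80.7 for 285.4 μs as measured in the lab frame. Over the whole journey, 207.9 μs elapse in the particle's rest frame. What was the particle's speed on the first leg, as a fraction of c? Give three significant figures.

β = 0.879

Leg 1: speed unknown; τ_1 = 407.9/γ_1.
Leg 2: γ = 47.6; τ_2 = 470.2/47.60 = 9.878 μs.
Leg 3: γ = 80.7; τ_3 = 285.4/80.70 = 3.537 μs.
Total proper time: τ_1 + 9.878 + 3.537 = 207.9, so τ_1 = 207.9 − 13.41 = 194.5 μs.
γ_1 = 407.9/194.5 = 2.097; β = √(1 − 1/γ²) = √0.7727.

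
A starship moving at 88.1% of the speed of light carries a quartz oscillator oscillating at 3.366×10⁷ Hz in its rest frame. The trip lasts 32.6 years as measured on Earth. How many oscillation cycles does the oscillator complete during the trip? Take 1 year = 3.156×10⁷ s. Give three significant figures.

N = 1.64×10¹⁶

β = 0.881; γ = 1/√(1 − 0.881²) = 1/√0.2238 = 2.114
The oscillator's own cycle count is N = f × τ where τ is the proper time on the ship. τ = Δt/γ = 32.6/2.114 = 15.42 years = 4.868×10⁸ s.
N = 3.366×10⁷ × 4.868×10⁸ = 1.638×10¹⁶.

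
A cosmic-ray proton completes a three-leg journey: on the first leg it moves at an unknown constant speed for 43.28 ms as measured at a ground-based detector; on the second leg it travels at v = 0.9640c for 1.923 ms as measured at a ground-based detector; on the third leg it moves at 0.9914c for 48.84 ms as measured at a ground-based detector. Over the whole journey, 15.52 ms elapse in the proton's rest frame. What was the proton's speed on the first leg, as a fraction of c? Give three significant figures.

β = 0.980

Leg 1: speed unknown; τ_1 = 43.28/γ_1.
Leg 2: γ = 1/√(1 − 0.9640²) = 1/√0.07070 = 3.761; τ_2 = 1.923/3.761 = 0.5113 ms.
Leg 3: γ = 1/√(1 − 0.9914²) = 1/√0.01713 = 7.641; τ_3 = 48.84/7.641 = 6.392 ms.
Total proper time: τ_1 + 0.5113 + 6.392 = 15.52, so τ_1 = 15.52 − 6.903 = 8.617 ms.
γ_1 = 43.28/8.617 = 5.023; β = √(1 − 1/γ²) = √0.9604.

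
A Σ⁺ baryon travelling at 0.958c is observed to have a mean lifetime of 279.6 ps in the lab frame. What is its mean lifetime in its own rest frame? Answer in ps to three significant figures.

γ = 1/√(1 − 0.958²) = 1/√0.08224 = 3.487
The lab-frame lifetime is the dilated interval; the proper lifetime is τ₀ = Δt/γ = 279.6/3.487 ps.

τ₀ = 80.2 ps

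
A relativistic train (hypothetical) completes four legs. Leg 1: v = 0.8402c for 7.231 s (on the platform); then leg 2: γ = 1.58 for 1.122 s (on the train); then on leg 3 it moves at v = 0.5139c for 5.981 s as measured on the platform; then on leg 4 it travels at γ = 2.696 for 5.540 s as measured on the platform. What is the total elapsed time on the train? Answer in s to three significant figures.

Leg 1: γ = 1/√(1 − 0.8402²) = 1/√0.2941 = 1.844; τ_1 = 7.231/1.844 = 3.921 s.
Leg 2: 1.122 s is already measured on the train.
Leg 3: γ = 1/√(1 − 0.5139²) = 1/√0.7359 = 1.166; τ_3 = 5.981/1.166 = 5.131 s.
Leg 4: γ = 2.696; τ_4 = 5.540/2.696 = 2.055 s.
Total: 3.921 + 1.122 + 5.131 + 2.055 s.

τ = 12.2 s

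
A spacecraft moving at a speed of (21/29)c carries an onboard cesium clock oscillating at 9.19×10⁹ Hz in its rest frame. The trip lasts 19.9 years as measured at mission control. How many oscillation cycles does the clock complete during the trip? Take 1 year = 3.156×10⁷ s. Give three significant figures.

γ = 1/√(1 − (21/29)²) = 29/20 = 1.450
The oscillator's own cycle count is N = f × τ where τ is the proper time aboard the spacecraft. τ = Δt/γ = 19.9/1.450 = 13.72 years = 4.331×10⁸ s.
N = 9.19×10⁹ × 4.331×10⁸ = 3.980×10¹⁸.

N = 3.98×10¹⁸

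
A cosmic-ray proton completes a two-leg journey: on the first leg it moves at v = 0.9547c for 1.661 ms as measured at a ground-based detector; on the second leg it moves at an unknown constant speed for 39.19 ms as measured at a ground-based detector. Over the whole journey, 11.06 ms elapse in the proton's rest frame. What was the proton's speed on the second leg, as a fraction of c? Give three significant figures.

Leg 1: γ = 1/√(1 − 0.9547²) = 1/√0.08855 = 3.361; τ_1 = 1.661/3.361 = 0.4943 ms.
Leg 2: speed unknown; τ_2 = 39.19/γ_2.
Total proper time: 0.4943 + τ_2 = 11.06, so τ_2 = 11.06 − 0.4943 = 10.57 ms.
γ_2 = 39.19/10.57 = 3.709; β = √(1 − 1/γ²) = √0.9273.

β = 0.963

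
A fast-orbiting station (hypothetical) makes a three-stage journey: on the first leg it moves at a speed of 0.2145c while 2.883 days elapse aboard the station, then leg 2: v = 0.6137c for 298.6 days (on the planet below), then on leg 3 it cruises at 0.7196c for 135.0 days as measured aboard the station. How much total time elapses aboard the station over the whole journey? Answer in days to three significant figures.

Leg 1: 2.883 days is already measured aboard the station.
Leg 2: γ = 1/√(1 − 0.6137²) = 1/√0.6234 = 1.267; τ_2 = 298.6/1.267 = 235.8 days.
Leg 3: 135.0 days is already measured aboard the station.
Total: 2.883 + 235.8 + 135.0 days.

τ = 374 days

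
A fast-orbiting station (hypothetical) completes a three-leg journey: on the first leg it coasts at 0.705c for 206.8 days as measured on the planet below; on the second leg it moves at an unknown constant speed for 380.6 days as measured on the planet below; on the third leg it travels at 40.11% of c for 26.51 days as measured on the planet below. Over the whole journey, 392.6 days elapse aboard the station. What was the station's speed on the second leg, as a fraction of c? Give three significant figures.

Leg 1: γ = 1/√(1 − 0.705²) = 1/√0.5030 = 1.410; τ_1 = 206.8/1.410 = 146.7 days.
Leg 2: speed unknown; τ_2 = 380.6/γ_2.
Leg 3: β = 0.4011; γ = 1/√(1 − 0.4011²) = 1/√0.8391 = 1.092; τ_3 = 26.51/1.092 = 24.28 days.
Total proper time: 146.7 + τ_2 + 24.28 = 392.6, so τ_2 = 392.6 − 170.9 = 221.7 days.
γ_2 = 380.6/221.7 = 1.717; β = √(1 − 1/γ²) = √0.6608.

β = 0.813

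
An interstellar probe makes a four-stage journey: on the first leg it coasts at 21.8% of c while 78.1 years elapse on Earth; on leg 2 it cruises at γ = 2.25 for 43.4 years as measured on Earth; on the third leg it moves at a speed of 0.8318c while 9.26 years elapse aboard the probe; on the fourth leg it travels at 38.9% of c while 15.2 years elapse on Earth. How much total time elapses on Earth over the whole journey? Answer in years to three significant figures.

Leg 1: 78.1 years is already measured on Earth.
Leg 2: 43.4 years is already measured on Earth.
Leg 3: γ = 1/√(1 − 0.8318²) = 1/√0.3081 = 1.802; Δt_3 = 1.802 × 9.26 = 16.68 years.
Leg 4: 15.2 years is already measured on Earth.
Total: 78.10 + 43.40 + 16.68 + 15.20 years.

Δt = 153 years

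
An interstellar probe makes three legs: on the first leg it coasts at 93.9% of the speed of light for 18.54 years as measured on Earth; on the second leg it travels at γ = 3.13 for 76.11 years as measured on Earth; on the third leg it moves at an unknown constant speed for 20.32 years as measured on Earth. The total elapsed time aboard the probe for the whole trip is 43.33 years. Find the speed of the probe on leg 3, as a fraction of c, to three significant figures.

β = 0.783

Leg 1: β = 0.939; γ = 1/√(1 − 0.939²) = 1/√0.1183 = 2.908; τ_1 = 18.54/2.908 = 6.376 years.
Leg 2: γ = 3.13; τ_2 = 76.11/3.130 = 24.32 years.
Leg 3: speed unknown; τ_3 = 20.32/γ_3.
Total proper time: 6.376 + 24.32 + τ_3 = 43.33, so τ_3 = 43.33 − 30.69 = 12.64 years.
γ_3 = 20.32/12.64 = 1.608; β = √(1 − 1/γ²) = √0.6132.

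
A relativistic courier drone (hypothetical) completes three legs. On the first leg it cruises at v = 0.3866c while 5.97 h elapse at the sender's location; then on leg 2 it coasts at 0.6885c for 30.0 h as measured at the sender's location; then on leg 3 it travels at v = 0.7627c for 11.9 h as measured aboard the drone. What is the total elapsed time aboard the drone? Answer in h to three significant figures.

τ = 39.2 h

Leg 1: γ = 1/√(1 − 0.3866²) = 1/√0.8505 = 1.084; τ_1 = 5.97/1.084 = 5.506 h.
Leg 2: γ = 1/√(1 − 0.6885²) = 1/√0.5260 = 1.379; τ_2 = 30.0/1.379 = 21.76 h.
Leg 3: 11.9 h is already measured aboard the drone.
Total: 5.506 + 21.76 + 11.90 h.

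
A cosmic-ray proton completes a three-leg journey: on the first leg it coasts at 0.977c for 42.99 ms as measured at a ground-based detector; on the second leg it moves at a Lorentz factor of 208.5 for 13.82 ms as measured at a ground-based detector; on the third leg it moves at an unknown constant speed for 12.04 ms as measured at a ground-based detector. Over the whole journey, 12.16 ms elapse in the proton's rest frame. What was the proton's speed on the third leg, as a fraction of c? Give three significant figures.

Leg 1: γ = 1/√(1 − 0.977²) = 1/√0.04547 = 4.690; τ_1 = 42.99/4.690 = 9.167 ms.
Leg 2: γ = 208.5; τ_2 = 13.82/208.5 = 0.06628 ms.
Leg 3: speed unknown; τ_3 = 12.04/γ_3.
Total proper time: 9.167 + 0.06628 + τ_3 = 12.16, so τ_3 = 12.16 − 9.233 = 2.927 ms.
γ_3 = 12.04/2.927 = 4.114; β = √(1 − 1/γ²) = √0.9409.

β = 0.970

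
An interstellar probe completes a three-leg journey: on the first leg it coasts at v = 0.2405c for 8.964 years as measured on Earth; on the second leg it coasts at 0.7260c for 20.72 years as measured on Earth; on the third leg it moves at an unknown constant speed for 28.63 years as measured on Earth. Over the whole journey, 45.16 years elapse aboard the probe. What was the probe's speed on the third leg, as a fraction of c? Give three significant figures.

Leg 1: γ = 1/√(1 − 0.2405²) = 1/√0.9422 = 1.030; τ_1 = 8.964/1.030 = 8.701 years.
Leg 2: γ = 1/√(1 − 0.7260²) = 1/√0.4729 = 1.454; τ_2 = 20.72/1.454 = 14.25 years.
Leg 3: speed unknown; τ_3 = 28.63/γ_3.
Total proper time: 8.701 + 14.25 + τ_3 = 45.16, so τ_3 = 45.16 − 22.95 = 22.21 years.
γ_3 = 28.63/22.21 = 1.289; β = √(1 − 1/γ²) = √0.3982.

β = 0.631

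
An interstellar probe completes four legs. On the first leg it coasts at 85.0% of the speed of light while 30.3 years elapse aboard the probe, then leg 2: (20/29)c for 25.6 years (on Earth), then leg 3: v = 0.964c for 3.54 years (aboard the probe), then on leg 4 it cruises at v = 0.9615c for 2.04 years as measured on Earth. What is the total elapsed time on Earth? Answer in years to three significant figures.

Leg 1: β = 0.850; γ = 1/√(1 − 0.850²) = 1/√0.2775 = 1.898; Δt_1 = 1.898 × 30.3 = 57.52 years.
Leg 2: 25.6 years is already measured on Earth.
Leg 3: γ = 1/√(1 − 0.964²) = 1/√0.07070 = 3.761; Δt_3 = 3.761 × 3.54 = 13.31 years.
Leg 4: 2.04 years is already measured on Earth.
Total: 57.52 + 25.60 + 13.31 + 2.040 years.

Δt = 98.5 years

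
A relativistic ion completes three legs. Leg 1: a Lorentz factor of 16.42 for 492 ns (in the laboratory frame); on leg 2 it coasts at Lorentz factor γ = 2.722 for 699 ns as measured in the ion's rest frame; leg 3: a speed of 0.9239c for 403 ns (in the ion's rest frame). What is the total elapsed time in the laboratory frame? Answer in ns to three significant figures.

Leg 1: 492 ns is already measured in the laboratory frame.
Leg 2: γ = 2.722; Δt_2 = 2.722 × 699 = 1903 ns.
Leg 3: γ = 1/√(1 − 0.9239²) = 1/√0.1464 = 2.613; Δt_3 = 2.613 × 403 = 1053 ns.
Total: 492.0 + 1903 + 1053 ns.

Δt = 3450 ns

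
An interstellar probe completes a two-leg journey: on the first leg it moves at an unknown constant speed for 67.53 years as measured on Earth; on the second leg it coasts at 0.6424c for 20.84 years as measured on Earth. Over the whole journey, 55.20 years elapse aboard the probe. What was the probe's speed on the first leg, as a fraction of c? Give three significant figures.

β = 0.814

Leg 1: speed unknown; τ_1 = 67.53/γ_1.
Leg 2: γ = 1/√(1 − 0.6424²) = 1/√0.5873 = 1.305; τ_2 = 20.84/1.305 = 15.97 years.
Total proper time: τ_1 + 15.97 = 55.20, so τ_1 = 55.20 − 15.97 = 39.23 years.
γ_1 = 67.53/39.23 = 1.721; β = √(1 − 1/γ²) = √0.6625.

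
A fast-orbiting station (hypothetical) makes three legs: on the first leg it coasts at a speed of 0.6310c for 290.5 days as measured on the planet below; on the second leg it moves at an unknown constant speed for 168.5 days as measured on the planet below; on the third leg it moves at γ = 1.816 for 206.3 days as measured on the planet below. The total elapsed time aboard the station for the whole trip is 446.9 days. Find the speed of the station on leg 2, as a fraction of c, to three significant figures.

β = 0.768

Leg 1: γ = 1/√(1 − 0.6310²) = 1/√0.6018 = 1.289; τ_1 = 290.5/1.289 = 225.4 days.
Leg 2: speed unknown; τ_2 = 168.5/γ_2.
Leg 3: γ = 1.816; τ_3 = 206.3/1.816 = 113.6 days.
Total proper time: 225.4 + τ_2 + 113.6 = 446.9, so τ_2 = 446.9 − 339.0 = 107.9 days.
γ_2 = 168.5/107.9 = 1.561; β = √(1 − 1/γ²) = √0.5897.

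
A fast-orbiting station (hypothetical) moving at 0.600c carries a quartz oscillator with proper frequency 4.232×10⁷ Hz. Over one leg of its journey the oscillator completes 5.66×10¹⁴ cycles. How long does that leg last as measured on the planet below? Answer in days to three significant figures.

γ = 1/√(1 − 0.600²) = 5/4 = 1.250
Proper time for N cycles: τ = N/f = 5.66×10¹⁴/(4.232×10⁷) = 1.337×10⁷ s = 154.8 days.
Lab-frame duration Δt = γτ = 1.250 × 154.8 = 193.5 days.

Δt = 193 days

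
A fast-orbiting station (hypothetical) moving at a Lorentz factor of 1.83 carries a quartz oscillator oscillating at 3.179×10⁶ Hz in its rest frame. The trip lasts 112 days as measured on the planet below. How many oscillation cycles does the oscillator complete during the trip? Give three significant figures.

γ = 1.83
The oscillator's own cycle count is N = f × τ where τ is the proper time aboard the station. τ = Δt/γ = 112/1.830 = 61.20 days = 5.288×10⁶ s.
N = 3.179×10⁶ × 5.288×10⁶ = 1.681×10¹³.

N = 1.68×10¹³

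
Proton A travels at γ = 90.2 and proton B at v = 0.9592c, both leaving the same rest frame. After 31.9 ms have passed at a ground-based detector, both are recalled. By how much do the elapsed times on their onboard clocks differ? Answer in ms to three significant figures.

|τ_A − τ_B| = 8.67 ms

A: γ = 90.2; τ_A = 31.9/90.20 = 0.3537 ms.
B: γ = 1/√(1 − 0.9592²) = 1/√0.07994 = 3.537; τ_B = 31.9/3.537 = 9.019 ms.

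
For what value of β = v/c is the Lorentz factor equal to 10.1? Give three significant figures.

β = 0.995

β = √(1 − 1/γ²) = √(1 − 1/10.1²) = √(1 − 0.009803) = √0.9902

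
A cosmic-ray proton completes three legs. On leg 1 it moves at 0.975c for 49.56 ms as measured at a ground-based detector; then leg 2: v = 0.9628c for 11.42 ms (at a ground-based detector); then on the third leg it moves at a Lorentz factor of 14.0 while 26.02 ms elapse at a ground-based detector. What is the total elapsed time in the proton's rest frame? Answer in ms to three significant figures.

τ = 16.0 ms

Leg 1: γ = 1/√(1 − 0.975²) = 1/√0.04938 = 4.500; τ_1 = 49.56/4.500 = 11.01 ms.
Leg 2: γ = 1/√(1 − 0.9628²) = 1/√0.07302 = 3.701; τ_2 = 11.42/3.701 = 3.086 ms.
Leg 3: γ = 14.0; τ_3 = 26.02/14.00 = 1.859 ms.
Total: 11.01 + 3.086 + 1.859 ms.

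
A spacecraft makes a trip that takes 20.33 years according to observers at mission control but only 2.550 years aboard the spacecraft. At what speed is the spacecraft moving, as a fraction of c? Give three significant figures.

The proper time is measured aboard the spacecraft (both events occur at the spacecraft's location); Δt is measured at mission control. γ = Δt/τ = 20.33/2.550 = 7.973.
β = √(1 − 1/γ²) = √(1 − 0.01573) = √0.9843

v = 0.992c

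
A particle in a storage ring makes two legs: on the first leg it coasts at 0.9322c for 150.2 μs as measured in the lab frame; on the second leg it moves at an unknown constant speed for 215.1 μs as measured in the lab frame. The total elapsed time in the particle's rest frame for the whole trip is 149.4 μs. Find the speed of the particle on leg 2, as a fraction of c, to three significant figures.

Leg 1: γ = 1/√(1 − 0.9322²) = 1/√0.1310 = 2.763; τ_1 = 150.2/2.763 = 54.36 μs.
Leg 2: speed unknown; τ_2 = 215.1/γ_2.
Total proper time: 54.36 + τ_2 = 149.4, so τ_2 = 149.4 − 54.36 = 95.04 μs.
γ_2 = 215.1/95.04 = 2.263; β = √(1 − 1/γ²) = √0.8048.

β = 0.897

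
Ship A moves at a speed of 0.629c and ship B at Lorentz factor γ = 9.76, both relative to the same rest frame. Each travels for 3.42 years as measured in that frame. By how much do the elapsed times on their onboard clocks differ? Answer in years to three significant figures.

A: γ = 1/√(1 − 0.629²) = 1/√0.6044 = 1.286; τ_A = 3.42/1.286 = 2.659 years.
B: γ = 9.76; τ_B = 3.42/9.760 = 0.3504 years.

|τ_A − τ_B| = 2.31 years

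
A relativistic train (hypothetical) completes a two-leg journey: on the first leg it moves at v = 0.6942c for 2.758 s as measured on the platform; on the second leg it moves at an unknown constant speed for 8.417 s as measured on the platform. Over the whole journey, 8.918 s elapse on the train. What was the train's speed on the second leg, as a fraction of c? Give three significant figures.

Leg 1: γ = 1/√(1 − 0.6942²) = 1/√0.5181 = 1.389; τ_1 = 2.758/1.389 = 1.985 s.
Leg 2: speed unknown; τ_2 = 8.417/γ_2.
Total proper time: 1.985 + τ_2 = 8.918, so τ_2 = 8.918 − 1.985 = 6.933 s.
γ_2 = 8.417/6.933 = 1.214; β = √(1 − 1/γ²) = √0.3216.

β = 0.567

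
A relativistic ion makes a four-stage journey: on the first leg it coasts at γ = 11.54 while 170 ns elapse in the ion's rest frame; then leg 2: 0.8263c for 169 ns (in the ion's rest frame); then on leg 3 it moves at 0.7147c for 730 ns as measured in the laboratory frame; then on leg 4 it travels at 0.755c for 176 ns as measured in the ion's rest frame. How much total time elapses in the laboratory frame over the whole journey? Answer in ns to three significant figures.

Leg 1: γ = 11.54; Δt_1 = 11.54 × 170 = 1962 ns.
Leg 2: γ = 1/√(1 − 0.8263²) = 1/√0.3172 = 1.775; Δt_2 = 1.775 × 169 = 300.1 ns.
Leg 3: 730 ns is already measured in the laboratory frame.
Leg 4: γ = 1/√(1 − 0.755²) = 1/√0.4300 = 1.525; Δt_4 = 1.525 × 176 = 268.4 ns.
Total: 1962 + 300.1 + 730.0 + 268.4 ns.

Δt = 3260 ns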